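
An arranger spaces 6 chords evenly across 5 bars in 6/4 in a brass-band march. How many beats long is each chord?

5 beats

5 bars × 6 beats/bar = 30 beats total.
30 beats ÷ 6 chords = 5 beats per chord.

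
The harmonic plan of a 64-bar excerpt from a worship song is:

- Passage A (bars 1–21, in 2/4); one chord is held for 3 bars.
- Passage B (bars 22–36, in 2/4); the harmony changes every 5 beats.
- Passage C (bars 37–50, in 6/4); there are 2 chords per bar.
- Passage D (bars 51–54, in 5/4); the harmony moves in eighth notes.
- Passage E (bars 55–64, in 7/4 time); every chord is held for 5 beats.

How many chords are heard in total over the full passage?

A: 21·2 = 42 beats, 42/6 = 7 chords.
B: 15·2 = 30 beats, 30/5 = 6 chords.
C: 14·6 = 84 beats, 84/3 = 28 chords.
D: 4·5 = 20 beats, 20/0.5 = 40 chords.
E: 10·7 = 70 beats, 70/5 = 14 chords.
Total: 7 + 6 + 28 + 40 + 14 = 95.

95 chords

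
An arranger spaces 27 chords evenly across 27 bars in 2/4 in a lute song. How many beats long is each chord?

2 beats

27 bars × 2 beats/bar = 54 beats total.
54 beats ÷ 27 chords = 2 beats per chord.
(That is a half note.)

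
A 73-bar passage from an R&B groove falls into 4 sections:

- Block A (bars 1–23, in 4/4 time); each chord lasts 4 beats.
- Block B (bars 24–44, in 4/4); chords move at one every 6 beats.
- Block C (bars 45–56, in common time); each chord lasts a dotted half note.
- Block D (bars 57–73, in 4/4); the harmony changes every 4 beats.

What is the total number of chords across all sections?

A: 23 bars × 4 beats = 92 beats; 4 beats/chord → 23 chords.
B: 21 bars × 4 beats = 84 beats; 6 beats/chord → 14 chords.
C: 12 bars × 4 beats = 48 beats; 3 beats/chord → 16 chords.
D: 17 bars × 4 beats = 68 beats; 4 beats/chord → 17 chords.
Total: 23 + 14 + 16 + 17 = 70.

70 chords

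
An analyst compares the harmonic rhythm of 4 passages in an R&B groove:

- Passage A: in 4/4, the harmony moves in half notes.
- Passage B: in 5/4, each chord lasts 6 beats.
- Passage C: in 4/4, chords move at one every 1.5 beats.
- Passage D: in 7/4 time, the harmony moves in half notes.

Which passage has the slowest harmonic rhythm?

Passage B

A: 4/2 = 2 chords/bar.
B: 5/6 = 5/6 chords/bar.
C: 4/1.5 = 8/3 chords/bar.
D: 7/2 = 3.5 chords/bar.
Slowest is B at 5/6 chords/bar.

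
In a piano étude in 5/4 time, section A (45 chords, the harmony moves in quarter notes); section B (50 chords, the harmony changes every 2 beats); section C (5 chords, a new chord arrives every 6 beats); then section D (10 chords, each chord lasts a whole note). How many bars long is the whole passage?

A: 45 × 1 = 45 beats = 9 bars.
B: 50 × 2 = 100 beats = 20 bars.
C: 5 × 6 = 30 beats = 6 bars.
D: 10 × 4 = 40 beats = 8 bars.
Total: 9 + 20 + 6 + 8 = 43 bars.

43 bars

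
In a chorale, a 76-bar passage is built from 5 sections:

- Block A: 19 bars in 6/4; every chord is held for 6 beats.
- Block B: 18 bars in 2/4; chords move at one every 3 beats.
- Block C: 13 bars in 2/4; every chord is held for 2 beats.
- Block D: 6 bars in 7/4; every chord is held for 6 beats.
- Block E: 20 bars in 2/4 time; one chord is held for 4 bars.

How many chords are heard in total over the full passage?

A has 114 beats and chords last 6 each, so 19 chords.
B has 36 beats and chords last 3 each, so 12 chords.
C has 26 beats and chords last 2 each, so 13 chords.
D has 42 beats and chords last 6 each, so 7 chords.
E has 40 beats and chords last 8 each, so 5 chords.
Total: 19 + 12 + 13 + 7 + 5 = 56.

56 chords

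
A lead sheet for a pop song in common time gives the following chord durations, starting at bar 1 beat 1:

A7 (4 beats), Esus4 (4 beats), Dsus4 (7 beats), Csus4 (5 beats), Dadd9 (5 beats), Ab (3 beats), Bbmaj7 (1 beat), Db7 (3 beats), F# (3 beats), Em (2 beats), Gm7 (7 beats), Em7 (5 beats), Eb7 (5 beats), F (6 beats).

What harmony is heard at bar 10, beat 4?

Beat 4 of bar 10 is beat (10−1)×4 + 4 = 40 overall.
Running totals: A7 ends at 4, Esus4 ends at 8, Dsus4 ends at 15, Csus4 ends at 20, Dadd9 ends at 25, Ab ends at 28, Bbmaj7 ends at 29, Db7 ends at 32, F# ends at 35, Em ends at 37, Gm7 ends at 44.
Beat 40 falls within Gm7.

Gm7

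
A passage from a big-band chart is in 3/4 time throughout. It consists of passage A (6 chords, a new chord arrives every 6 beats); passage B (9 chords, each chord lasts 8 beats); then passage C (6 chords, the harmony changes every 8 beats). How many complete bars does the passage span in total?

A: 6 × 6 = 36 beats = 12 bars.
B: 9 × 8 = 72 beats = 24 bars.
C: 6 × 8 = 48 beats = 16 bars.
Total: 12 + 24 + 16 = 52 bars.

52 bars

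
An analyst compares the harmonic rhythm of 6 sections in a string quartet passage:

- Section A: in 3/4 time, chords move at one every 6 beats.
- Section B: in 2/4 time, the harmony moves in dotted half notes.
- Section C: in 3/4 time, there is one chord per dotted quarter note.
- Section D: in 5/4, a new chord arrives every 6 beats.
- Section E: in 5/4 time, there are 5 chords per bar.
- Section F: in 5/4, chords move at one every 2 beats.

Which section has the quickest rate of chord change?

Section E

A: 3 beats/bar ÷ 6 beats/chord = 0.5 chords/bar.
B: 2 beats/bar ÷ 3 beats/chord = 2/3 chords/bar.
C: 3 beats/bar ÷ 1.5 beats/chord = 2 chords/bar.
D: 5 beats/bar ÷ 6 beats/chord = 5/6 chords/bar.
E: 5 beats/bar ÷ 1 beat/chord = 5 chords/bar.
F: 5 beats/bar ÷ 2 beats/chord = 2.5 chords/bar.
Fastest is E at 5 chords/bar.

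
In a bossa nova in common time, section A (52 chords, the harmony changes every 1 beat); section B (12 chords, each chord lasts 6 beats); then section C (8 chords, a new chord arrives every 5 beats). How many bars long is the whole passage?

41 bars

A: 52 × 1 = 52 beats = 13 bars.
B: 12 × 6 = 72 beats = 18 bars.
C: 8 × 5 = 40 beats = 10 bars.
Total: 13 + 18 + 10 = 41 bars.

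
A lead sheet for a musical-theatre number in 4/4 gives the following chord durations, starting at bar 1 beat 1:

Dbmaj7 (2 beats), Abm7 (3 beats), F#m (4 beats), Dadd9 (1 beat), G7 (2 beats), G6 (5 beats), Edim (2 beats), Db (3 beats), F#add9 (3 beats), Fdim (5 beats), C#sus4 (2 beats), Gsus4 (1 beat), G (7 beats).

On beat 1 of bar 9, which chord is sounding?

Beat 1 of bar 9 is beat (9−1)×4 + 1 = 33 overall.
Running totals: Dbmaj7 ends at 2, Abm7 ends at 5, F#m ends at 9, Dadd9 ends at 10, G7 ends at 12, G6 ends at 17, Edim ends at 19, Db ends at 22, F#add9 ends at 25, Fdim ends at 30, C#sus4 ends at 32, Gsus4 ends at 33.
Beat 33 falls within Gsus4.

Gsus4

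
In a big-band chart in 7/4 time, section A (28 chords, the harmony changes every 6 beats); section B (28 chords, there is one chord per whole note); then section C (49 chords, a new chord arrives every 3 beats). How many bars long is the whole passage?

A: 28 × 6 = 168 beats = 24 bars.
B: 28 × 4 = 112 beats = 16 bars.
C: 49 × 3 = 147 beats = 21 bars.
Total: 24 + 16 + 21 = 61 bars.

61 bars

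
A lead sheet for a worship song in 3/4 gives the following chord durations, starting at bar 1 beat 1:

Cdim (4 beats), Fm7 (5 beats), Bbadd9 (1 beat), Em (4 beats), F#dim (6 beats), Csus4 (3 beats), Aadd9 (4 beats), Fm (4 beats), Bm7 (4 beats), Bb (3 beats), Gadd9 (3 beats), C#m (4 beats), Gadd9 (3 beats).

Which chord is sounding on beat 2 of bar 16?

Beat 2 of bar 16 is beat (16−1)×3 + 2 = 47 overall.
Running totals: Cdim ends at 4, Fm7 ends at 9, Bbadd9 ends at 10, Em ends at 14, F#dim ends at 20, Csus4 ends at 23, Aadd9 ends at 27, Fm ends at 31, Bm7 ends at 35, Bb ends at 38, Gadd9 ends at 41, C#m ends at 45, Gadd9 ends at 48.
Beat 47 falls within Gadd9.

Gadd9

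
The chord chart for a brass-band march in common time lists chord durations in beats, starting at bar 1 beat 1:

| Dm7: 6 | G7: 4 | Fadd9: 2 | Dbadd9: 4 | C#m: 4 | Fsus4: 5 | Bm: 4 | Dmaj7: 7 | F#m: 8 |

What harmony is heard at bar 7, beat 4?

Beat 4 of bar 7 is beat (7−1)×4 + 4 = 28 overall.
Running totals: Dm7 ends at 6, G7 ends at 10, Fadd9 ends at 12, Dbadd9 ends at 16, C#m ends at 20, Fsus4 ends at 25, Bm ends at 29.
Beat 28 falls within Bm.

Bm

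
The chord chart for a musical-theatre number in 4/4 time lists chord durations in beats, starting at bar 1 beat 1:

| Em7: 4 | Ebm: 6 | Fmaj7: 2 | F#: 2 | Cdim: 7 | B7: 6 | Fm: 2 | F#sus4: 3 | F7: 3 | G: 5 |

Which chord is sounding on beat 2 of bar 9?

F7

Beat 2 of bar 9 is beat (9−1)×4 + 2 = 34 overall.
Running totals: Em7 ends at 4, Ebm ends at 10, Fmaj7 ends at 12, F# ends at 14, Cdim ends at 21, B7 ends at 27, Fm ends at 29, F#sus4 ends at 32, F7 ends at 35.
Beat 34 falls within F7.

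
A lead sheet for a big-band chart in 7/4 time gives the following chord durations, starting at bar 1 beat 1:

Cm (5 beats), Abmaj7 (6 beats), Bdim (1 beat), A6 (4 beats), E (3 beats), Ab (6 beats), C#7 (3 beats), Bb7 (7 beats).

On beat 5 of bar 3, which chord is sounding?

Beat 5 of bar 3 is beat (3−1)×7 + 5 = 19 overall.
Running totals: Cm ends at 5, Abmaj7 ends at 11, Bdim ends at 12, A6 ends at 16, E ends at 19.
Beat 19 falls within E.

E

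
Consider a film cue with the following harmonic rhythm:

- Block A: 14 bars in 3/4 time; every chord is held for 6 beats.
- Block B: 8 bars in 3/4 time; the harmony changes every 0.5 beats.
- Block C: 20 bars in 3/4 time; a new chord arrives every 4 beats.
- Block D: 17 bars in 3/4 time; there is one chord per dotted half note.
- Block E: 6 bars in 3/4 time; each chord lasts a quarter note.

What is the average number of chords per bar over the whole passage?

A: 14 bars of 3 beats is 42 beats; at 6 beats each that's 7 chords.
B: 8 bars of 3 beats is 24 beats; at 0.5 beats each that's 48 chords.
C: 20 bars of 3 beats is 60 beats; at 4 beats each that's 15 chords.
D: 17 bars of 3 beats is 51 beats; at 3 beats each that's 17 chords.
E: 6 bars of 3 beats is 18 beats; at 1 beat each that's 18 chords.
Overall: 105 chords over 65 bars → 105/65 = 21/13 chords per bar.

21/13 chords per bar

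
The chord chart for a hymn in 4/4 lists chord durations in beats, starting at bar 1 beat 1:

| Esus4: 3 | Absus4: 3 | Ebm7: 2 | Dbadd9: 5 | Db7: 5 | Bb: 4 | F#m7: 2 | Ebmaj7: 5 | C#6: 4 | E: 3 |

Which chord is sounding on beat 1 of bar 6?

Beat 1 of bar 6 is beat (6−1)×4 + 1 = 21 overall.
Running totals: Esus4 ends at 3, Absus4 ends at 6, Ebm7 ends at 8, Dbadd9 ends at 13, Db7 ends at 18, Bb ends at 22.
Beat 21 falls within Bb.

Bb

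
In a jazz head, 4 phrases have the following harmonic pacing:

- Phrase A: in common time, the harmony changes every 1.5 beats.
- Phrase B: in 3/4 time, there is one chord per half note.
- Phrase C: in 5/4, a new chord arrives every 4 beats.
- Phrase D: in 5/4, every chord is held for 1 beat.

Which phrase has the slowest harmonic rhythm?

Phrase C

A: 4/1.5 = 8/3 chords/bar.
B: 3/2 = 1.5 chords/bar.
C: 5/4 = 1.25 chords/bar.
D: 5/1 = 5 chords/bar.
Slowest is C at 1.25 chords/bar.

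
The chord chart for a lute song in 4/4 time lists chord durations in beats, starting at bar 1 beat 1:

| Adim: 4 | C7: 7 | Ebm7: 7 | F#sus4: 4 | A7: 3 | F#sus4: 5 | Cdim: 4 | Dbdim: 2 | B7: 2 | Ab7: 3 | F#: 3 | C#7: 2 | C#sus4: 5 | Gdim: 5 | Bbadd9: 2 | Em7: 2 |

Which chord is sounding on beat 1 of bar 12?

C#7

Beat 1 of bar 12 is beat (12−1)×4 + 1 = 45 overall.
Running totals: Adim ends at 4, C7 ends at 11, Ebm7 ends at 18, F#sus4 ends at 22, A7 ends at 25, F#sus4 ends at 30, Cdim ends at 34, Dbdim ends at 36, B7 ends at 38, Ab7 ends at 41, F# ends at 44, C#7 ends at 46.
Beat 45 falls within C#7.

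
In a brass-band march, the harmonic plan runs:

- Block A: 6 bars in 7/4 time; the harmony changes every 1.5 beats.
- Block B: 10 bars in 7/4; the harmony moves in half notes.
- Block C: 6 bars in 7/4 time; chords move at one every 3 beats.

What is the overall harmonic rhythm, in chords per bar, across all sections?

A: 6 bars of 7 beats is 42 beats; at 1.5 beats each that's 28 chords.
B: 10 bars of 7 beats is 70 beats; at 2 beats each that's 35 chords.
C: 6 bars of 7 beats is 42 beats; at 3 beats each that's 14 chords.
Overall: 77 chords over 22 bars → 77/22 = 3.5 chords per bar.

3.5 chords per bar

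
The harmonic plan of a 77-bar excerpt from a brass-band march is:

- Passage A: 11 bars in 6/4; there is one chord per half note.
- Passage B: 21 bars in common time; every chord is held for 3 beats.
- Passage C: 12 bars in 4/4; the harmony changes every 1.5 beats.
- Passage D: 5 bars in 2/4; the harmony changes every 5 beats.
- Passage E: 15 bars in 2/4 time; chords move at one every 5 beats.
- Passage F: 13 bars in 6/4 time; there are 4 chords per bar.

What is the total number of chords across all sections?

153 chords

A has 66 beats and chords last 2 each, so 33 chords.
B has 84 beats and chords last 3 each, so 28 chords.
C has 48 beats and chords last 1.5 each, so 32 chords.
D has 10 beats and chords last 5 each, so 2 chords.
E has 30 beats and chords last 5 each, so 6 chords.
F has 78 beats and chords last 1.5 each, so 52 chords.
Total: 33 + 28 + 32 + 2 + 6 + 52 = 153.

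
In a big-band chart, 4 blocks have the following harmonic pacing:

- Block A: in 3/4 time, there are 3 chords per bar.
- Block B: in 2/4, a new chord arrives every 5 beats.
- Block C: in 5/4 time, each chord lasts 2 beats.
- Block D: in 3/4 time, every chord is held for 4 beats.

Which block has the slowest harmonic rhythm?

A: 3 beats/bar ÷ 1 beat/chord = 3 chords/bar.
B: 2 beats/bar ÷ 5 beats/chord = 0.4 chords/bar.
C: 5 beats/bar ÷ 2 beats/chord = 2.5 chords/bar.
D: 3 beats/bar ÷ 4 beats/chord = 0.75 chords/bar.
Slowest is B at 0.4 chords/bar.

Block B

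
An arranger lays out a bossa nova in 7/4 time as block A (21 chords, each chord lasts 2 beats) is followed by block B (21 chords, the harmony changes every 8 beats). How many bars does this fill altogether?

30 bars

A: 21 × 2 = 42 beats = 6 bars.
B: 21 × 8 = 168 beats = 24 bars.
Total: 6 + 24 = 30 bars.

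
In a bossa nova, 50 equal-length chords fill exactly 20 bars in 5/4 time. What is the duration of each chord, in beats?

20 bars × 5 beats/bar = 100 beats total.
100 beats ÷ 50 chords = 2 beats per chord.
(That is a half note.)

2 beats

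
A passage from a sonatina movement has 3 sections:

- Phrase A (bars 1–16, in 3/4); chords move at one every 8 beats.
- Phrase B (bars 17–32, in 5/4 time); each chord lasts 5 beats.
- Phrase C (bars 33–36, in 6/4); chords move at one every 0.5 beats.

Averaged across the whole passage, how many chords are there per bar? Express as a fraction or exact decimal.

A: 16 bars of 3 beats is 48 beats; at 8 beats each that's 6 chords.
B: 16 bars of 5 beats is 80 beats; at 5 beats each that's 16 chords.
C: 4 bars of 6 beats is 24 beats; at 0.5 beats each that's 48 chords.
Overall: 70 chords over 36 bars → 70/36 = 35/18 chords per bar.

35/18 chords per bar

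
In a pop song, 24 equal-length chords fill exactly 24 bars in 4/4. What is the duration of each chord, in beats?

4 beats

24 bars × 4 beats/bar = 96 beats total.
96 beats ÷ 24 chords = 4 beats per chord.
(That is a whole note.)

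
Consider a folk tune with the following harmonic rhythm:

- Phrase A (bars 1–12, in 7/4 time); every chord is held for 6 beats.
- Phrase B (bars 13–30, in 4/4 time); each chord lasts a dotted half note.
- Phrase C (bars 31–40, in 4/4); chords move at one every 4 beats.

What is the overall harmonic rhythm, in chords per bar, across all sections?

1.2 chords per bar

A: 12 × 7 = 84 beats ÷ 6 = 14 chords.
B: 18 × 4 = 72 beats ÷ 3 = 24 chords.
C: 10 × 4 = 40 beats ÷ 4 = 10 chords.
Overall: 48 chords over 40 bars → 48/40 = 1.2 chords per bar.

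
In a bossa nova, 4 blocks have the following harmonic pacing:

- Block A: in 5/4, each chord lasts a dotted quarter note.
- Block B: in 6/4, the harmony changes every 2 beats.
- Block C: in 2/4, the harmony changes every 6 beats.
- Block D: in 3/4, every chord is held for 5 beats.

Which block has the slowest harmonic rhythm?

Block C

A: 5 beats/bar ÷ 1.5 beats/chord = 10/3 chords/bar.
B: 6 beats/bar ÷ 2 beats/chord = 3 chords/bar.
C: 2 beats/bar ÷ 6 beats/chord = 1/3 chords/bar.
D: 3 beats/bar ÷ 5 beats/chord = 0.6 chords/bar.
Slowest is C at 1/3 chords/bar.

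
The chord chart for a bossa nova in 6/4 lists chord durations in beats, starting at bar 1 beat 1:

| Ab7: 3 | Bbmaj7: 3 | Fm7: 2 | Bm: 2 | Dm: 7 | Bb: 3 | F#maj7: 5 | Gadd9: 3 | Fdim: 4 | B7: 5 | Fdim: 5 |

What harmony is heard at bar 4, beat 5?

F#maj7

Beat 5 of bar 4 is beat (4−1)×6 + 5 = 23 overall.
Running totals: Ab7 ends at 3, Bbmaj7 ends at 6, Fm7 ends at 8, Bm ends at 10, Dm ends at 17, Bb ends at 20, F#maj7 ends at 25.
Beat 23 falls within F#maj7.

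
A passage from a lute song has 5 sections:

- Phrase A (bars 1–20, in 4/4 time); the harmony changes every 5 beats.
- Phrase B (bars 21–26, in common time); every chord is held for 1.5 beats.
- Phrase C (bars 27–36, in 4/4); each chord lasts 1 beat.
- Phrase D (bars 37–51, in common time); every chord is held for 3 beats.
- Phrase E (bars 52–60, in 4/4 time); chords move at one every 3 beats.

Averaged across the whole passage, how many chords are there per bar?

26/15 chords per bar

A: 20 bars of 4 beats is 80 beats; at 5 beats each that's 16 chords.
B: 6 bars of 4 beats is 24 beats; at 1.5 beats each that's 16 chords.
C: 10 bars of 4 beats is 40 beats; at 1 beat each that's 40 chords.
D: 15 bars of 4 beats is 60 beats; at 3 beats each that's 20 chords.
E: 9 bars of 4 beats is 36 beats; at 3 beats each that's 12 chords.
Overall: 104 chords over 60 bars → 104/60 = 26/15 chords per bar.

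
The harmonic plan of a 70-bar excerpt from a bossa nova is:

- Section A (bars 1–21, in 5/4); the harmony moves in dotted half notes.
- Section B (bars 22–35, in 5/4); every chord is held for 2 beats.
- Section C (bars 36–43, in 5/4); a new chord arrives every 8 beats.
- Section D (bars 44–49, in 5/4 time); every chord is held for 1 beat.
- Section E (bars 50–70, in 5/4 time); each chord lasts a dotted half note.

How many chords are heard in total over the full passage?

A: 21·5 = 105 beats, 105/3 = 35 chords.
B: 14·5 = 70 beats, 70/2 = 35 chords.
C: 8·5 = 40 beats, 40/8 = 5 chords.
D: 6·5 = 30 beats, 30/1 = 30 chords.
E: 21·5 = 105 beats, 105/3 = 35 chords.
Total: 35 + 35 + 5 + 30 + 35 = 140.

140 chords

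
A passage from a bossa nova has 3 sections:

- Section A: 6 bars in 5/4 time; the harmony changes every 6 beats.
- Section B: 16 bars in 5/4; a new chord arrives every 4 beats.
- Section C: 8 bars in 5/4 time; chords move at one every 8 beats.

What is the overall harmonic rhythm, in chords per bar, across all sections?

A: 6 bars of 5 beats is 30 beats; at 6 beats each that's 5 chords.
B: 16 bars of 5 beats is 80 beats; at 4 beats each that's 20 chords.
C: 8 bars of 5 beats is 40 beats; at 8 beats each that's 5 chords.
Overall: 30 chords over 30 bars → 30/30 = 1 chords per bar.

1 chords per bar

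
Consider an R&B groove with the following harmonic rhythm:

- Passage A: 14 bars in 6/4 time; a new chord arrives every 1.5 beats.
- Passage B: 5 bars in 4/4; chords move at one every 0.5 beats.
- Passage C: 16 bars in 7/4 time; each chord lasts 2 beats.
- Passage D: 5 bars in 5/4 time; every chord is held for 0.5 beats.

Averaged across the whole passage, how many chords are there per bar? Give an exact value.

5.05 chords per bar

A: 14 × 6 = 84 beats ÷ 1.5 = 56 chords.
B: 5 × 4 = 20 beats ÷ 0.5 = 40 chords.
C: 16 × 7 = 112 beats ÷ 2 = 56 chords.
D: 5 × 5 = 25 beats ÷ 0.5 = 50 chords.
Overall: 202 chords over 40 bars → 202/40 = 5.05 chords per bar.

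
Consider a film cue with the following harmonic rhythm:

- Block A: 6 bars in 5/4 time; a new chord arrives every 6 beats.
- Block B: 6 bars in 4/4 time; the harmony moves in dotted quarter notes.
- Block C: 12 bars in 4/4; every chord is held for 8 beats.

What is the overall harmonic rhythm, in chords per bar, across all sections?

1.125 chords per bar

A: 6 × 5 = 30 beats ÷ 6 = 5 chords.
B: 6 × 4 = 24 beats ÷ 1.5 = 16 chords.
C: 12 × 4 = 48 beats ÷ 8 = 6 chords.
Overall: 27 chords over 24 bars → 27/24 = 1.125 chords per bar.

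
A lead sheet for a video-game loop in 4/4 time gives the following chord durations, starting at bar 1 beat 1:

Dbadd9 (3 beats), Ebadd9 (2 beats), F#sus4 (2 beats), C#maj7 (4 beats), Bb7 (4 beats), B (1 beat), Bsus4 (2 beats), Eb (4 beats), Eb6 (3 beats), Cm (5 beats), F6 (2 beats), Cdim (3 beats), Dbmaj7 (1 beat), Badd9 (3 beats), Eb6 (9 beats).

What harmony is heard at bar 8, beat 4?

Beat 4 of bar 8 is beat (8−1)×4 + 4 = 32 overall.
Running totals: Dbadd9 ends at 3, Ebadd9 ends at 5, F#sus4 ends at 7, C#maj7 ends at 11, Bb7 ends at 15, B ends at 16, Bsus4 ends at 18, Eb ends at 22, Eb6 ends at 25, Cm ends at 30, F6 ends at 32.
Beat 32 falls within F6.

F6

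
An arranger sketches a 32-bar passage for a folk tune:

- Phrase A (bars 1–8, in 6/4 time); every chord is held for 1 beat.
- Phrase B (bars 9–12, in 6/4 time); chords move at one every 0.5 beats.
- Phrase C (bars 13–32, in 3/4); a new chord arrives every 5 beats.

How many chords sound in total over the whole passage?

A has 48 beats and chords last 1 each, so 48 chords.
B has 24 beats and chords last 0.5 each, so 48 chords.
C has 60 beats and chords last 5 each, so 12 chords.
Total: 48 + 48 + 12 = 108.

108 chords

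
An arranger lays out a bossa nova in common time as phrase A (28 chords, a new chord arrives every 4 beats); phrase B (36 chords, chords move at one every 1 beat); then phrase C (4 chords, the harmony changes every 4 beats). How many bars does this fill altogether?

A: 28 × 4 = 112 beats = 28 bars.
B: 36 × 1 = 36 beats = 9 bars.
C: 4 × 4 = 16 beats = 4 bars.
Total: 28 + 9 + 4 = 41 bars.

41 bars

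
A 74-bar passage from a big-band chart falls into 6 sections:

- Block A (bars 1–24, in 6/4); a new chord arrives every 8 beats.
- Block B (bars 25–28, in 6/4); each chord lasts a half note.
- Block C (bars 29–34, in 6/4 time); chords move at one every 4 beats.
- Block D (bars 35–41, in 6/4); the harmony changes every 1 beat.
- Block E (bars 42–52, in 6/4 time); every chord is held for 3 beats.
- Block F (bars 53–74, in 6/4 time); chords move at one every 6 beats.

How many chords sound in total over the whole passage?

A: 24·6 = 144 beats, 144/8 = 18 chords.
B: 4·6 = 24 beats, 24/2 = 12 chords.
C: 6·6 = 36 beats, 36/4 = 9 chords.
D: 7·6 = 42 beats, 42/1 = 42 chords.
E: 11·6 = 66 beats, 66/3 = 22 chords.
F: 22·6 = 132 beats, 132/6 = 22 chords.
Total: 18 + 12 + 9 + 42 + 22 + 22 = 125.

125 chords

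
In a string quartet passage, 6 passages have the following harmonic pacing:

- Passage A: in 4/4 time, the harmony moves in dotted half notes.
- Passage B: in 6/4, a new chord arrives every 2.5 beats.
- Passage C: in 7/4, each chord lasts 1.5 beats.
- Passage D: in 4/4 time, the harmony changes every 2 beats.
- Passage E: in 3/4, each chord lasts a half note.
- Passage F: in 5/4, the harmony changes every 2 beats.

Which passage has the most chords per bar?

A: 4/3 = 4/3 chords/bar.
B: 6/2.5 = 2.4 chords/bar.
C: 7/1.5 = 14/3 chords/bar.
D: 4/2 = 2 chords/bar.
E: 3/2 = 1.5 chords/bar.
F: 5/2 = 2.5 chords/bar.
Fastest is C at 14/3 chords/bar.

Passage C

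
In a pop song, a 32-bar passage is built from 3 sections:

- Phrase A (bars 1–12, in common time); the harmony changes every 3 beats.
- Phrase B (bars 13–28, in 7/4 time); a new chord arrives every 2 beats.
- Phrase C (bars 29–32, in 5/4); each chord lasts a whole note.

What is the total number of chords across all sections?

A has 48 beats and chords last 3 each, so 16 chords.
B has 112 beats and chords last 2 each, so 56 chords.
C has 20 beats and chords last 4 each, so 5 chords.
Total: 16 + 56 + 5 = 77.

77 chords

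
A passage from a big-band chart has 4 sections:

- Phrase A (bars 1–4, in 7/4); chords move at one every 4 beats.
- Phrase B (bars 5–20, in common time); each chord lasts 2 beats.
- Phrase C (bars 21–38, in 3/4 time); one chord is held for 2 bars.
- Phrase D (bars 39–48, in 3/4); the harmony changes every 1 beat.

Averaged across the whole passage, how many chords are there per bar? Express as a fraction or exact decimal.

1.625 chords per bar

A: 4 × 7 = 28 beats ÷ 4 = 7 chords.
B: 16 × 4 = 64 beats ÷ 2 = 32 chords.
C: 18 × 3 = 54 beats ÷ 6 = 9 chords.
D: 10 × 3 = 30 beats ÷ 1 = 30 chords.
Overall: 78 chords over 48 bars → 78/48 = 1.625 chords per bar.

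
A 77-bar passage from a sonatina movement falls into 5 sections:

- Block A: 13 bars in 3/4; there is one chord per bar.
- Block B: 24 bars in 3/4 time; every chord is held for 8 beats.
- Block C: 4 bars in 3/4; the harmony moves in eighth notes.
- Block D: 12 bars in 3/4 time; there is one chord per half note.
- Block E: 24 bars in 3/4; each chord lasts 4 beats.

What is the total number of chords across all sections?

A has 39 beats and chords last 3 each, so 13 chords.
B has 72 beats and chords last 8 each, so 9 chords.
C has 12 beats and chords last 0.5 each, so 24 chords.
D has 36 beats and chords last 2 each, so 18 chords.
E has 72 beats and chords last 4 each, so 18 chords.
Total: 13 + 9 + 24 + 18 + 18 = 82.

82 chords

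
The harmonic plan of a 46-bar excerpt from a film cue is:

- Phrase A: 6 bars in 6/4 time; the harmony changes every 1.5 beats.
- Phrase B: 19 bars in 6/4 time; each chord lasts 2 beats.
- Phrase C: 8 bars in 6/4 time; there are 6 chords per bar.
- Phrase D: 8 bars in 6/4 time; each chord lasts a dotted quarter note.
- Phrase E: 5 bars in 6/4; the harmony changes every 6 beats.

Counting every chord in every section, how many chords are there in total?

166 chords

A has 36 beats and chords last 1.5 each, so 24 chords.
B has 114 beats and chords last 2 each, so 57 chords.
C has 48 beats and chords last 1 each, so 48 chords.
D has 48 beats and chords last 1.5 each, so 32 chords.
E has 30 beats and chords last 6 each, so 5 chords.
Total: 24 + 57 + 48 + 32 + 5 = 166.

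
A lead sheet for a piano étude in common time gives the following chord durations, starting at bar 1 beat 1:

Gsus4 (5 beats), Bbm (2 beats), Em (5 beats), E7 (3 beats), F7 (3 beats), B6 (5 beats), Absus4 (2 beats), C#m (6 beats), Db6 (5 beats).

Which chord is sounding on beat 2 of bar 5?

F7

Beat 2 of bar 5 is beat (5−1)×4 + 2 = 18 overall.
Running totals: Gsus4 ends at 5, Bbm ends at 7, Em ends at 12, E7 ends at 15, F7 ends at 18.
Beat 18 falls within F7.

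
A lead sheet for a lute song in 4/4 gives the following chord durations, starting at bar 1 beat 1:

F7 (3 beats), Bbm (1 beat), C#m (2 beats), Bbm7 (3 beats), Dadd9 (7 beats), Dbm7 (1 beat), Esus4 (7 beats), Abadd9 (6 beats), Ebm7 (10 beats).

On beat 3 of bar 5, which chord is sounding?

Esus4

Beat 3 of bar 5 is beat (5−1)×4 + 3 = 19 overall.
Running totals: F7 ends at 3, Bbm ends at 4, C#m ends at 6, Bbm7 ends at 9, Dadd9 ends at 16, Dbm7 ends at 17, Esus4 ends at 24.
Beat 19 falls within Esus4.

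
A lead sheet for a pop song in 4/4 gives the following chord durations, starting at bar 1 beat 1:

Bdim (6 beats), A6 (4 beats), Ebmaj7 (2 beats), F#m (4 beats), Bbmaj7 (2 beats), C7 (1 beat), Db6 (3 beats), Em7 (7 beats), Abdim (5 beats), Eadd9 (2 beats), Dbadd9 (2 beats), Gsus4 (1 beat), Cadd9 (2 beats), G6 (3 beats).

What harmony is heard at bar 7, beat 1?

Em7

Beat 1 of bar 7 is beat (7−1)×4 + 1 = 25 overall.
Running totals: Bdim ends at 6, A6 ends at 10, Ebmaj7 ends at 12, F#m ends at 16, Bbmaj7 ends at 18, C7 ends at 19, Db6 ends at 22, Em7 ends at 29.
Beat 25 falls within Em7.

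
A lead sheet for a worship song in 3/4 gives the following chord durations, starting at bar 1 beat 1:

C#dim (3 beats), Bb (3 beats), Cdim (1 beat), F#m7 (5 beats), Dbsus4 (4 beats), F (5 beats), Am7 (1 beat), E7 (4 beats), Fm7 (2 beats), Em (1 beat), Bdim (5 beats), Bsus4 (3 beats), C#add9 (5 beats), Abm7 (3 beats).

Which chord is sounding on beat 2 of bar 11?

Bdim

Beat 2 of bar 11 is beat (11−1)×3 + 2 = 32 overall.
Running totals: C#dim ends at 3, Bb ends at 6, Cdim ends at 7, F#m7 ends at 12, Dbsus4 ends at 16, F ends at 21, Am7 ends at 22, E7 ends at 26, Fm7 ends at 28, Em ends at 29, Bdim ends at 34.
Beat 32 falls within Bdim.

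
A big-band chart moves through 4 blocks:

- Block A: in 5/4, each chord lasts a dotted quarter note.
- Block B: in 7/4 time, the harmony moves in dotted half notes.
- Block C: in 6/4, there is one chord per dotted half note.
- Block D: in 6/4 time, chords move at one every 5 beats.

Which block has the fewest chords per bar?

A: 5 beats/bar ÷ 1.5 beats/chord = 10/3 chords/bar.
B: 7 beats/bar ÷ 3 beats/chord = 7/3 chords/bar.
C: 6 beats/bar ÷ 3 beats/chord = 2 chords/bar.
D: 6 beats/bar ÷ 5 beats/chord = 1.2 chords/bar.
Slowest is D at 1.2 chords/bar.

Block D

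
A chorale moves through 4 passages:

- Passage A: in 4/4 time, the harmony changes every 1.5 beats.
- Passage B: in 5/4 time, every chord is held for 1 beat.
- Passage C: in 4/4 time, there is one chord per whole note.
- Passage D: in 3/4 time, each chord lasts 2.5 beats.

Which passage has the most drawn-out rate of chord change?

A: 4 beats/bar ÷ 1.5 beats/chord = 8/3 chords/bar.
B: 5 beats/bar ÷ 1 beat/chord = 5 chords/bar.
C: 4 beats/bar ÷ 4 beats/chord = 1 chord/bar.
D: 3 beats/bar ÷ 2.5 beats/chord = 1.2 chords/bar.
Slowest is C at 1 chords/bar.

Passage C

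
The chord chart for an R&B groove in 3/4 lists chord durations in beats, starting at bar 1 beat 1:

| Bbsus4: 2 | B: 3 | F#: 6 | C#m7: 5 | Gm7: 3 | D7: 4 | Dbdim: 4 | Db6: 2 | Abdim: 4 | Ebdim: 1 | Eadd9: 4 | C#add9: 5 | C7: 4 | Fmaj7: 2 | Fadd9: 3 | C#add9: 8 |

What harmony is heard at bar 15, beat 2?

Beat 2 of bar 15 is beat (15−1)×3 + 2 = 44 overall.
Running totals: Bbsus4 ends at 2, B ends at 5, F# ends at 11, C#m7 ends at 16, Gm7 ends at 19, D7 ends at 23, Dbdim ends at 27, Db6 ends at 29, Abdim ends at 33, Ebdim ends at 34, Eadd9 ends at 38, C#add9 ends at 43, C7 ends at 47.
Beat 44 falls within C7.

C7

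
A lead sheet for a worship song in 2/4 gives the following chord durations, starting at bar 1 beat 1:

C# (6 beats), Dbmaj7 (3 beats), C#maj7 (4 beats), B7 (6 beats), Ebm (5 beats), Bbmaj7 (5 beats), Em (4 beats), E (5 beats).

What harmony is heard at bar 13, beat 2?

Bbmaj7

Beat 2 of bar 13 is beat (13−1)×2 + 2 = 26 overall.
Running totals: C# ends at 6, Dbmaj7 ends at 9, C#maj7 ends at 13, B7 ends at 19, Ebm ends at 24, Bbmaj7 ends at 29.
Beat 26 falls within Bbmaj7.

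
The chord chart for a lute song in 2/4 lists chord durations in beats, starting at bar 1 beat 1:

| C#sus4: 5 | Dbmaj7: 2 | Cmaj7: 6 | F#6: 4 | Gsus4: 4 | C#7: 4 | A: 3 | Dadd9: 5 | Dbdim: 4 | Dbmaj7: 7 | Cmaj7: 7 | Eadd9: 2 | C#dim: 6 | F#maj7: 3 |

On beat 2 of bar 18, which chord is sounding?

Dbdim

Beat 2 of bar 18 is beat (18−1)×2 + 2 = 36 overall.
Running totals: C#sus4 ends at 5, Dbmaj7 ends at 7, Cmaj7 ends at 13, F#6 ends at 17, Gsus4 ends at 21, C#7 ends at 25, A ends at 28, Dadd9 ends at 33, Dbdim ends at 37.
Beat 36 falls within Dbdim.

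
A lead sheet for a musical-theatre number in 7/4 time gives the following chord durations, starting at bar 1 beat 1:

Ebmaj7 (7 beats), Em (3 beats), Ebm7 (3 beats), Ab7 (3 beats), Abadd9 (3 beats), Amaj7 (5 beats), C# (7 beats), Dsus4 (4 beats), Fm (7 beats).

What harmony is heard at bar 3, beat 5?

Abadd9

Beat 5 of bar 3 is beat (3−1)×7 + 5 = 19 overall.
Running totals: Ebmaj7 ends at 7, Em ends at 10, Ebm7 ends at 13, Ab7 ends at 16, Abadd9 ends at 19.
Beat 19 falls within Abadd9.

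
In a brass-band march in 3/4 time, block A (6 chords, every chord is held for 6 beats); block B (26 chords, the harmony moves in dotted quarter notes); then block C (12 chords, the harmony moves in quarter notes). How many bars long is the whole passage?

29 bars

A: 6 × 6 = 36 beats = 12 bars.
B: 26 × 1.5 = 39 beats = 13 bars.
C: 12 × 1 = 12 beats = 4 bars.
Total: 12 + 13 + 4 = 29 bars.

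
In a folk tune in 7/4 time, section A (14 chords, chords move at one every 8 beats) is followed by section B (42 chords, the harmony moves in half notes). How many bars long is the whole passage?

A: 14 × 8 = 112 beats = 16 bars.
B: 42 × 2 = 84 beats = 12 bars.
Total: 16 + 12 = 28 bars.

28 bars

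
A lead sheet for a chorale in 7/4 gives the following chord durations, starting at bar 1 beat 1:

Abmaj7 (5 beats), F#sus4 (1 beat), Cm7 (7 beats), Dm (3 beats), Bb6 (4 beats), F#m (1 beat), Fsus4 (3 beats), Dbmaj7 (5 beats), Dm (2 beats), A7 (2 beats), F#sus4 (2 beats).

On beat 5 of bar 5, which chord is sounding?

Beat 5 of bar 5 is beat (5−1)×7 + 5 = 33 overall.
Running totals: Abmaj7 ends at 5, F#sus4 ends at 6, Cm7 ends at 13, Dm ends at 16, Bb6 ends at 20, F#m ends at 21, Fsus4 ends at 24, Dbmaj7 ends at 29, Dm ends at 31, A7 ends at 33.
Beat 33 falls within A7.

A7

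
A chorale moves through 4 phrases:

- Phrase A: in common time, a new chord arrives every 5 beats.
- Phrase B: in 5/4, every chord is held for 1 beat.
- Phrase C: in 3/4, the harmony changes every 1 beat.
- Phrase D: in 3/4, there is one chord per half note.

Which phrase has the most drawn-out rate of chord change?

Phrase A

A: each chord is 5 beats in 4/4, so 0.8 per bar.
B: each chord is 1 beat in 5/4, so 5 per bar.
C: each chord is 1 beat in 3/4, so 3 per bar.
D: each chord is 2 beats in 3/4, so 1.5 per bar.
Slowest is A at 0.8 chords/bar.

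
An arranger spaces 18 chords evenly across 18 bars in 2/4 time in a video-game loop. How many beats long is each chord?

18 bars × 2 beats/bar = 36 beats total.
36 beats ÷ 18 chords = 2 beats per chord.
(That is a half note.)

2 beats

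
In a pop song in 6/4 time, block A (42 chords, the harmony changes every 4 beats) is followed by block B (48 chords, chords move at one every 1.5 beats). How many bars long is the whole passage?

40 bars

A: 42 × 4 = 168 beats = 28 bars.
B: 48 × 1.5 = 72 beats = 12 bars.
Total: 28 + 12 = 40 bars.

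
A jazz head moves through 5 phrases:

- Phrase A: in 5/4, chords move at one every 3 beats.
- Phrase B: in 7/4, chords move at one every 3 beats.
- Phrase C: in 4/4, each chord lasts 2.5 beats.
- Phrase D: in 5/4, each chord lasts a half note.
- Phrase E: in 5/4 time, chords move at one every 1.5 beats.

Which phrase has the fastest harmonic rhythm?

A: each chord is 3 beats in 5/4, so 5/3 per bar.
B: each chord is 3 beats in 7/4, so 7/3 per bar.
C: each chord is 2.5 beats in 4/4, so 1.6 per bar.
D: each chord is 2 beats in 5/4, so 2.5 per bar.
E: each chord is 1.5 beats in 5/4, so 10/3 per bar.
Fastest is E at 10/3 chords/bar.

Phrase E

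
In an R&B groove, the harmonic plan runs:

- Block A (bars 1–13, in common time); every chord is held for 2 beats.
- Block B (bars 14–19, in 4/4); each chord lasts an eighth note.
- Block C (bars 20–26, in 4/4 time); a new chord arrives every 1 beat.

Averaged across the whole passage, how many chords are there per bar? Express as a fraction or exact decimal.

A: 13 × 4 = 52 beats ÷ 2 = 26 chords.
B: 6 × 4 = 24 beats ÷ 0.5 = 48 chords.
C: 7 × 4 = 28 beats ÷ 1 = 28 chords.
Overall: 102 chords over 26 bars → 102/26 = 51/13 chords per bar.

51/13 chords per bar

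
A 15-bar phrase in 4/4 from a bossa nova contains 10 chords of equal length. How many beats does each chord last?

6 beats

15 bars × 4 beats/bar = 60 beats total.
60 beats ÷ 10 chords = 6 beats per chord.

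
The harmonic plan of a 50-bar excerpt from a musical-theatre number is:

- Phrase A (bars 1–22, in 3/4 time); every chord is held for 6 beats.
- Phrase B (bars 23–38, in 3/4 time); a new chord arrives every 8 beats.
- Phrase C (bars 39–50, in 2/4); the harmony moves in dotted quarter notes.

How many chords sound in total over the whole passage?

A: 22 bars × 3 beats = 66 beats; 6 beats/chord → 11 chords.
B: 16 bars × 3 beats = 48 beats; 8 beats/chord → 6 chords.
C: 12 bars × 2 beats = 24 beats; 1.5 beats/chord → 16 chords.
Total: 11 + 6 + 16 = 33.

33 chords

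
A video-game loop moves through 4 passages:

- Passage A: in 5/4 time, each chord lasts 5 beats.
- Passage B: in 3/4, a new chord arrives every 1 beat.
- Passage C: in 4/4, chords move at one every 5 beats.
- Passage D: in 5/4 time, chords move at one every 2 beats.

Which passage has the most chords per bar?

Passage B

A: 5/5 = 1 chord/bar.
B: 3/1 = 3 chords/bar.
C: 4/5 = 0.8 chords/bar.
D: 5/2 = 2.5 chords/bar.
Fastest is B at 3 chords/bar.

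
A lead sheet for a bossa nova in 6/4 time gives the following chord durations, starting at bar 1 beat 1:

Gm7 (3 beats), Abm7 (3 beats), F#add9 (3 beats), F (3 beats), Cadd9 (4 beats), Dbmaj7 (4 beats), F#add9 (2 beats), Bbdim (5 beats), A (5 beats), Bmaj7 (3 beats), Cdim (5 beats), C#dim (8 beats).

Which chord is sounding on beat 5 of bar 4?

Bbdim

Beat 5 of bar 4 is beat (4−1)×6 + 5 = 23 overall.
Running totals: Gm7 ends at 3, Abm7 ends at 6, F#add9 ends at 9, F ends at 12, Cadd9 ends at 16, Dbmaj7 ends at 20, F#add9 ends at 22, Bbdim ends at 27.
Beat 23 falls within Bbdim.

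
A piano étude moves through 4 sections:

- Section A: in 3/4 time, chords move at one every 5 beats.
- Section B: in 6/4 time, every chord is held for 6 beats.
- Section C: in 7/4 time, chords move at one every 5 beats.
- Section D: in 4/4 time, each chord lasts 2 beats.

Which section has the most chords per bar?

Section D

A: 3/5 = 0.6 chords/bar.
B: 6/6 = 1 chord/bar.
C: 7/5 = 1.4 chords/bar.
D: 4/2 = 2 chords/bar.
Fastest is D at 2 chords/bar.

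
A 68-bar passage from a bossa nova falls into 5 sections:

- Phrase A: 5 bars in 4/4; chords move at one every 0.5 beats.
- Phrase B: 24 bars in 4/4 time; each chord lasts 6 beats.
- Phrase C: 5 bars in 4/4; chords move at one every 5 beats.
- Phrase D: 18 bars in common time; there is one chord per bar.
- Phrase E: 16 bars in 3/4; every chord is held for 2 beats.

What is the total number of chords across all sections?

102 chords

A has 20 beats and chords last 0.5 each, so 40 chords.
B has 96 beats and chords last 6 each, so 16 chords.
C has 20 beats and chords last 5 each, so 4 chords.
D has 72 beats and chords last 4 each, so 18 chords.
E has 48 beats and chords last 2 each, so 24 chords.
Total: 40 + 16 + 4 + 18 + 24 = 102.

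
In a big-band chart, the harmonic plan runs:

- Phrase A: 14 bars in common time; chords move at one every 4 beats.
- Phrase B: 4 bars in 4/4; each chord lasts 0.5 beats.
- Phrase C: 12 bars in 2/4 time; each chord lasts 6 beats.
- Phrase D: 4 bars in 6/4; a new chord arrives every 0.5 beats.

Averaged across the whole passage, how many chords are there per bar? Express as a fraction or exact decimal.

A: 14 bars of 4 beats is 56 beats; at 4 beats each that's 14 chords.
B: 4 bars of 4 beats is 16 beats; at 0.5 beats each that's 32 chords.
C: 12 bars of 2 beats is 24 beats; at 6 beats each that's 4 chords.
D: 4 bars of 6 beats is 24 beats; at 0.5 beats each that's 48 chords.
Overall: 98 chords over 34 bars → 98/34 = 49/17 chords per bar.

49/17 chords per bar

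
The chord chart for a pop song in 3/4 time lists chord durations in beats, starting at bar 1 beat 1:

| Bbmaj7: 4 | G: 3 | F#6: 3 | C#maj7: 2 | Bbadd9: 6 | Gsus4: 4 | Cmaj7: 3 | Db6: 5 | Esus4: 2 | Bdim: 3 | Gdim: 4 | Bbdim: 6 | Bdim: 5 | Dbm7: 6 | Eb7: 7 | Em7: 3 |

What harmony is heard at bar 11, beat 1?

Esus4

Beat 1 of bar 11 is beat (11−1)×3 + 1 = 31 overall.
Running totals: Bbmaj7 ends at 4, G ends at 7, F#6 ends at 10, C#maj7 ends at 12, Bbadd9 ends at 18, Gsus4 ends at 22, Cmaj7 ends at 25, Db6 ends at 30, Esus4 ends at 32.
Beat 31 falls within Esus4.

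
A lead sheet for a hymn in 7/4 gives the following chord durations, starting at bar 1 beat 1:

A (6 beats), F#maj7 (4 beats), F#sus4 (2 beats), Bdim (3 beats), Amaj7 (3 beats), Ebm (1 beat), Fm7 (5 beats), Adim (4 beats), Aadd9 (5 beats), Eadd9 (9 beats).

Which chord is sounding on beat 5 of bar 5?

Aadd9

Beat 5 of bar 5 is beat (5−1)×7 + 5 = 33 overall.
Running totals: A ends at 6, F#maj7 ends at 10, F#sus4 ends at 12, Bdim ends at 15, Amaj7 ends at 18, Ebm ends at 19, Fm7 ends at 24, Adim ends at 28, Aadd9 ends at 33.
Beat 33 falls within Aadd9.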